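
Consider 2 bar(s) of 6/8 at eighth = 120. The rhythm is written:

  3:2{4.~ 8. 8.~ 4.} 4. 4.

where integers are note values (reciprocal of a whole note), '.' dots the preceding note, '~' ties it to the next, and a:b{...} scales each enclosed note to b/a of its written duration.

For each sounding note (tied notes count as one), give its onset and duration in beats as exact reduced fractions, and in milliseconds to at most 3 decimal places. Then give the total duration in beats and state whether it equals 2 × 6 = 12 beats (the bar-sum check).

1) 0.0ms=0b +1500.0ms=3b
2) 1500.0ms=3b +1500.0ms=3b
3) 3000.0ms=6b +1500.0ms=3b
4) 4500.0ms=9b +1500.0ms=3b
Σ=12b of 12 (120bpm 6/8) — PASS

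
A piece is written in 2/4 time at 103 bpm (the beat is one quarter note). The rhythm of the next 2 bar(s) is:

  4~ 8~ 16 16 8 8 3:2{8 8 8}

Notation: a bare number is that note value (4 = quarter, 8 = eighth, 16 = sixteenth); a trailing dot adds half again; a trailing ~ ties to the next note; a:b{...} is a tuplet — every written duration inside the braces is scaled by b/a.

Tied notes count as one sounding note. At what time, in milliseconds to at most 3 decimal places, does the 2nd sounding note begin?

1. 0.0ms @ 0 + 1019.417ms (7/4)
2. 1019.417ms @ 7/4 + 145.631ms (1/4)
3. 1165.049ms @ 2 + 291.262ms (1/2)
4. 1456.311ms @ 5/2 + 291.262ms (1/2)
5. 1747.573ms @ 3 + 194.175ms (1/3)
6. 1941.748ms @ 10/3 + 194.175ms (1/3)
7. 2135.922ms @ 11/3 + 194.175ms (1/3)

note 2 onset = 7/4b = 1019.417ms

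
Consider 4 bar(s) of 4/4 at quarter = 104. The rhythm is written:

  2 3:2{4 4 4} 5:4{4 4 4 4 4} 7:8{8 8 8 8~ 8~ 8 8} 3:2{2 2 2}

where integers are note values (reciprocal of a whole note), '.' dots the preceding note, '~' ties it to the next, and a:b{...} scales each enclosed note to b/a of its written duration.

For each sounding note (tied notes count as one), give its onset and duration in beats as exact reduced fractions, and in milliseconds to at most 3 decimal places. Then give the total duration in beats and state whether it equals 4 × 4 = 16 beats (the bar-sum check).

1) 0.0ms=0b +1153.846ms=2b
2) 1153.846ms=2b +384.615ms=2/3b
3) 1538.462ms=8/3b +384.615ms=2/3b
4) 1923.077ms=10/3b +384.615ms=2/3b
5) 2307.692ms=4b +461.538ms=4/5b
6) 2769.231ms=24/5b +461.538ms=4/5b
7) 3230.769ms=28/5b +461.538ms=4/5b
8) 3692.308ms=32/5b +461.538ms=4/5b
9) 4153.846ms=36/5b +461.538ms=4/5b
10) 4615.385ms=8b +329.67ms=4/7b
11) 4945.055ms=60/7b +329.67ms=4/7b
12) 5274.725ms=64/7b +329.67ms=4/7b
13) 5604.396ms=68/7b +989.011ms=12/7b
14) 6593.407ms=80/7b +329.67ms=4/7b
15) 6923.077ms=12b +769.231ms=4/3b
16) 7692.308ms=40/3b +769.231ms=4/3b
17) 8461.538ms=44/3b +769.231ms=4/3b
Σ=16b of 16 (104bpm 4/4) — PASS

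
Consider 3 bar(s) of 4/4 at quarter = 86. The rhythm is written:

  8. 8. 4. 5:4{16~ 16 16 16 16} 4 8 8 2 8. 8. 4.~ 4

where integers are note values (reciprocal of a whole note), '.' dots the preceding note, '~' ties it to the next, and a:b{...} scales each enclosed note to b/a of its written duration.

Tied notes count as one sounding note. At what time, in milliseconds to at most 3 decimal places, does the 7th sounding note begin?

1. 0.0ms @ 0 + 523.256ms (3/4)
2. 523.256ms @ 3/4 + 523.256ms (3/4)
3. 1046.512ms @ 3/2 + 1046.512ms (3/2)
4. 2093.023ms @ 3 + 279.07ms (2/5)
5. 2372.093ms @ 17/5 + 139.535ms (1/5)
6. 2511.628ms @ 18/5 + 139.535ms (1/5)
7. 2651.163ms @ 19/5 + 139.535ms (1/5)
8. 2790.698ms @ 4 + 697.674ms (1)
9. 3488.372ms @ 5 + 348.837ms (1/2)
10. 3837.209ms @ 11/2 + 348.837ms (1/2)
11. 4186.047ms @ 6 + 1395.349ms (2)
12. 5581.395ms @ 8 + 523.256ms (3/4)
13. 6104.651ms @ 35/4 + 523.256ms (3/4)
14. 6627.907ms @ 19/2 + 1744.186ms (5/2)

note 7 onset = 19/5b = 2651.163ms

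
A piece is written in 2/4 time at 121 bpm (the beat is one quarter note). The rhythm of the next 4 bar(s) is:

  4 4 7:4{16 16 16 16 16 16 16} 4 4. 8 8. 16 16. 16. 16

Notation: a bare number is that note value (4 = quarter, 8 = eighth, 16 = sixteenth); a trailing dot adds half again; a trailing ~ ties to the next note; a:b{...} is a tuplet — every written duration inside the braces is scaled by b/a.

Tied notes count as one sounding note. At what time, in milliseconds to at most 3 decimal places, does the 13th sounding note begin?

note 13 onset = 6b = 2975.207ms

1. 0.0ms @ 0 + 495.868ms (1)
2. 495.868ms @ 1 + 495.868ms (1)
3. 991.736ms @ 2 + 70.838ms (1/7)
4. 1062.574ms @ 15/7 + 70.838ms (1/7)
5. 1133.412ms @ 16/7 + 70.838ms (1/7)
6. 1204.25ms @ 17/7 + 70.838ms (1/7)
7. 1275.089ms @ 18/7 + 70.838ms (1/7)
8. 1345.927ms @ 19/7 + 70.838ms (1/7)
9. 1416.765ms @ 20/7 + 70.838ms (1/7)
10. 1487.603ms @ 3 + 495.868ms (1)
11. 1983.471ms @ 4 + 743.802ms (3/2)
12. 2727.273ms @ 11/2 + 247.934ms (1/2)
13. 2975.207ms @ 6 + 371.901ms (3/4)
14. 3347.107ms @ 27/4 + 123.967ms (1/4)
15. 3471.074ms @ 7 + 185.95ms (3/8)
16. 3657.025ms @ 59/8 + 185.95ms (3/8)
17. 3842.975ms @ 31/4 + 123.967ms (1/4)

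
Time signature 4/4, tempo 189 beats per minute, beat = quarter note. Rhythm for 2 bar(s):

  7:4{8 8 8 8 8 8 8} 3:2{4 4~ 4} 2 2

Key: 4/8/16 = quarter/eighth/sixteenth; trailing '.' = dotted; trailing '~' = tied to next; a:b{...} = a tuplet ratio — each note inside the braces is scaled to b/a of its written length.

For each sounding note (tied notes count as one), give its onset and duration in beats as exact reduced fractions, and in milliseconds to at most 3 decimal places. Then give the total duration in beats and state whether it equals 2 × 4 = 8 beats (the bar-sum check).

1) 0.0ms=0b +90.703ms=2/7b
2) 90.703ms=2/7b +90.703ms=2/7b
3) 181.406ms=4/7b +90.703ms=2/7b
4) 272.109ms=6/7b +90.703ms=2/7b
5) 362.812ms=8/7b +90.703ms=2/7b
6) 453.515ms=10/7b +90.703ms=2/7b
7) 544.218ms=12/7b +90.703ms=2/7b
8) 634.921ms=2b +211.64ms=2/3b
9) 846.561ms=8/3b +423.28ms=4/3b
10) 1269.841ms=4b +634.921ms=2b
11) 1904.762ms=6b +634.921ms=2b
Σ=8b of 8 (189bpm 4/4) — PASS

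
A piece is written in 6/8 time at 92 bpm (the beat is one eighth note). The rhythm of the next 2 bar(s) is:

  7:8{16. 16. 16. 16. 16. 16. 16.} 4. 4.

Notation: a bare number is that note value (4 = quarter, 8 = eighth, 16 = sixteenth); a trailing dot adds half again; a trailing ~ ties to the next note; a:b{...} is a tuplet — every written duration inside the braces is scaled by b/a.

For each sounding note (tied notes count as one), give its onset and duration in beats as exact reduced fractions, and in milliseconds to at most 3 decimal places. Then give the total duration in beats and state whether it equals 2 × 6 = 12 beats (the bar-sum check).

1) 0.0ms=0b +559.006ms=6/7b
2) 559.006ms=6/7b +559.006ms=6/7b
3) 1118.012ms=12/7b +559.006ms=6/7b
4) 1677.019ms=18/7b +559.006ms=6/7b
5) 2236.025ms=24/7b +559.006ms=6/7b
6) 2795.031ms=30/7b +559.006ms=6/7b
7) 3354.037ms=36/7b +559.006ms=6/7b
8) 3913.043ms=6b +1956.522ms=3b
9) 5869.565ms=9b +1956.522ms=3b
Σ=12b of 12 (92bpm 6/8) — PASS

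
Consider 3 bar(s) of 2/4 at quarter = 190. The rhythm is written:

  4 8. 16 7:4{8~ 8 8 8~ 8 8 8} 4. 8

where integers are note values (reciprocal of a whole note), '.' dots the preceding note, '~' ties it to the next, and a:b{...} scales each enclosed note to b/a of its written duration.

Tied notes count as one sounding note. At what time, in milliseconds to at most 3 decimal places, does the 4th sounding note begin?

note 4 onset = 2b = 631.579ms

1. 0.0ms @ 0 + 315.789ms (1)
2. 315.789ms @ 1 + 236.842ms (3/4)
3. 552.632ms @ 7/4 + 78.947ms (1/4)
4. 631.579ms @ 2 + 180.451ms (4/7)
5. 812.03ms @ 18/7 + 90.226ms (2/7)
6. 902.256ms @ 20/7 + 180.451ms (4/7)
7. 1082.707ms @ 24/7 + 90.226ms (2/7)
8. 1172.932ms @ 26/7 + 90.226ms (2/7)
9. 1263.158ms @ 4 + 473.684ms (3/2)
10. 1736.842ms @ 11/2 + 157.895ms (1/2)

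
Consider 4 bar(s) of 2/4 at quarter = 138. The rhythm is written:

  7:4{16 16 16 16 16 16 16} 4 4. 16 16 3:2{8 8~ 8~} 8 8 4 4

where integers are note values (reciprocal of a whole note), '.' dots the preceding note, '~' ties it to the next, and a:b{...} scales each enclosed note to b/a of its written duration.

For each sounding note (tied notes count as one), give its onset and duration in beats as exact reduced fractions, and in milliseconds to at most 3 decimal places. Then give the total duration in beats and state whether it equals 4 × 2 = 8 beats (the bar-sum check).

1) 0.0ms=0b +62.112ms=1/7b
2) 62.112ms=1/7b +62.112ms=1/7b
3) 124.224ms=2/7b +62.112ms=1/7b
4) 186.335ms=3/7b +62.112ms=1/7b
5) 248.447ms=4/7b +62.112ms=1/7b
6) 310.559ms=5/7b +62.112ms=1/7b
7) 372.671ms=6/7b +62.112ms=1/7b
8) 434.783ms=1b +434.783ms=1b
9) 869.565ms=2b +652.174ms=3/2b
10) 1521.739ms=7/2b +108.696ms=1/4b
11) 1630.435ms=15/4b +108.696ms=1/4b
12) 1739.13ms=4b +144.928ms=1/3b
13) 1884.058ms=13/3b +507.246ms=7/6b
14) 2391.304ms=11/2b +217.391ms=1/2b
15) 2608.696ms=6b +434.783ms=1b
16) 3043.478ms=7b +434.783ms=1b
Σ=8b of 8 (138bpm 2/4) — PASS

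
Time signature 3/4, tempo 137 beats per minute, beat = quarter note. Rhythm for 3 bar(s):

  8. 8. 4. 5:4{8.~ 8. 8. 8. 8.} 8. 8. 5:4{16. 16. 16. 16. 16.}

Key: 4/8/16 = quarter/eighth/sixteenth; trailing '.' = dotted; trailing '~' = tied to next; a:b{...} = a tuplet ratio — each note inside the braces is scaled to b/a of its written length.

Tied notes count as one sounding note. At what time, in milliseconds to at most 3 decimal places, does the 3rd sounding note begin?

1. 0.0ms @ 0 + 328.467ms (3/4)
2. 328.467ms @ 3/4 + 328.467ms (3/4)
3. 656.934ms @ 3/2 + 656.934ms (3/2)
4. 1313.869ms @ 3 + 525.547ms (6/5)
5. 1839.416ms @ 21/5 + 262.774ms (3/5)
6. 2102.19ms @ 24/5 + 262.774ms (3/5)
7. 2364.964ms @ 27/5 + 262.774ms (3/5)
8. 2627.737ms @ 6 + 328.467ms (3/4)
9. 2956.204ms @ 27/4 + 328.467ms (3/4)
10. 3284.672ms @ 15/2 + 131.387ms (3/10)
11. 3416.058ms @ 39/5 + 131.387ms (3/10)
12. 3547.445ms @ 81/10 + 131.387ms (3/10)
13. 3678.832ms @ 42/5 + 131.387ms (3/10)
14. 3810.219ms @ 87/10 + 131.387ms (3/10)

note 3 onset = 3/2b = 656.934ms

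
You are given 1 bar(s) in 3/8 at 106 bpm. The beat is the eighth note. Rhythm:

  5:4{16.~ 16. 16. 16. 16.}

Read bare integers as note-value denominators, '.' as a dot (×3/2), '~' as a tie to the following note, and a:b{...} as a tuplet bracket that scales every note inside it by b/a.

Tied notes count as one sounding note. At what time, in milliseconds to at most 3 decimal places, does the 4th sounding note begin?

1. 0.0ms @ 0 + 679.245ms (6/5)
2. 679.245ms @ 6/5 + 339.623ms (3/5)
3. 1018.868ms @ 9/5 + 339.623ms (3/5)
4. 1358.491ms @ 12/5 + 339.623ms (3/5)

note 4 onset = 12/5b = 1358.491ms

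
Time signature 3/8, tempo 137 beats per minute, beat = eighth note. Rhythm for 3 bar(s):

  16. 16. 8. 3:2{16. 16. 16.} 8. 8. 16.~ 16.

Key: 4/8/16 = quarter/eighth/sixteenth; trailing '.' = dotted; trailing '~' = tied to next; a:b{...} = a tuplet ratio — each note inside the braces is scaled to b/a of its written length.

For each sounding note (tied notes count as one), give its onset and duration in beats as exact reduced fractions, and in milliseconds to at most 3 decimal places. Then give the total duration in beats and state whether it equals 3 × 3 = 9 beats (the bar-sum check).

1) 0.0ms=0b +328.467ms=3/4b
2) 328.467ms=3/4b +328.467ms=3/4b
3) 656.934ms=3/2b +656.934ms=3/2b
4) 1313.869ms=3b +218.978ms=1/2b
5) 1532.847ms=7/2b +218.978ms=1/2b
6) 1751.825ms=4b +218.978ms=1/2b
7) 1970.803ms=9/2b +656.934ms=3/2b
8) 2627.737ms=6b +656.934ms=3/2b
9) 3284.672ms=15/2b +656.934ms=3/2b
Σ=9b of 9 (137bpm 3/8) — PASS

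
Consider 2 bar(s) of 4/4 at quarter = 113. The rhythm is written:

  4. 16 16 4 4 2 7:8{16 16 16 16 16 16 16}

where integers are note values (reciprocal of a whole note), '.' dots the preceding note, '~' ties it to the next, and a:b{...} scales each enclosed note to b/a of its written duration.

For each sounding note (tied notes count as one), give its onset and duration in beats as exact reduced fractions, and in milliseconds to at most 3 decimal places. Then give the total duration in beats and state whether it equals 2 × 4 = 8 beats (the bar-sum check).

1) 0.0ms=0b +796.46ms=3/2b
2) 796.46ms=3/2b +132.743ms=1/4b
3) 929.204ms=7/4b +132.743ms=1/4b
4) 1061.947ms=2b +530.973ms=1b
5) 1592.92ms=3b +530.973ms=1b
6) 2123.894ms=4b +1061.947ms=2b
7) 3185.841ms=6b +151.707ms=2/7b
8) 3337.547ms=44/7b +151.707ms=2/7b
9) 3489.254ms=46/7b +151.707ms=2/7b
10) 3640.961ms=48/7b +151.707ms=2/7b
11) 3792.668ms=50/7b +151.707ms=2/7b
12) 3944.374ms=52/7b +151.707ms=2/7b
13) 4096.081ms=54/7b +151.707ms=2/7b
Σ=8b of 8 (113bpm 4/4) — PASS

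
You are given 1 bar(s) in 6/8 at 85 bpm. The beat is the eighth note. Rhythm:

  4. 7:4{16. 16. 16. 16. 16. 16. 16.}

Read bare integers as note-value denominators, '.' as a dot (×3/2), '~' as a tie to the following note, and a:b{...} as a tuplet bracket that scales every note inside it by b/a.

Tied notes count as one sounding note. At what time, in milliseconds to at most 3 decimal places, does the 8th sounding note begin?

1. 0.0ms @ 0 + 2117.647ms (3)
2. 2117.647ms @ 3 + 302.521ms (3/7)
3. 2420.168ms @ 24/7 + 302.521ms (3/7)
4. 2722.689ms @ 27/7 + 302.521ms (3/7)
5. 3025.21ms @ 30/7 + 302.521ms (3/7)
6. 3327.731ms @ 33/7 + 302.521ms (3/7)
7. 3630.252ms @ 36/7 + 302.521ms (3/7)
8. 3932.773ms @ 39/7 + 302.521ms (3/7)

note 8 onset = 39/7b = 3932.773ms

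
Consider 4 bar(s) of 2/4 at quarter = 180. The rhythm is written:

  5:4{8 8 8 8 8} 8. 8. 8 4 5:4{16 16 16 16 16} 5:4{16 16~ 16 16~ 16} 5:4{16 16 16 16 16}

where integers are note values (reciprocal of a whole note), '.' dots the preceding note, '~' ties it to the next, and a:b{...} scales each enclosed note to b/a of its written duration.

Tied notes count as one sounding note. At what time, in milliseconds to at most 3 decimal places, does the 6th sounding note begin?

1. 0.0ms @ 0 + 133.333ms (2/5)
2. 133.333ms @ 2/5 + 133.333ms (2/5)
3. 266.667ms @ 4/5 + 133.333ms (2/5)
4. 400.0ms @ 6/5 + 133.333ms (2/5)
5. 533.333ms @ 8/5 + 133.333ms (2/5)
6. 666.667ms @ 2 + 250.0ms (3/4)
7. 916.667ms @ 11/4 + 250.0ms (3/4)
8. 1166.667ms @ 7/2 + 166.667ms (1/2)
9. 1333.333ms @ 4 + 333.333ms (1)
10. 1666.667ms @ 5 + 66.667ms (1/5)
11. 1733.333ms @ 26/5 + 66.667ms (1/5)
12. 1800.0ms @ 27/5 + 66.667ms (1/5)
13. 1866.667ms @ 28/5 + 66.667ms (1/5)
14. 1933.333ms @ 29/5 + 66.667ms (1/5)
15. 2000.0ms @ 6 + 66.667ms (1/5)
16. 2066.667ms @ 31/5 + 133.333ms (2/5)
17. 2200.0ms @ 33/5 + 133.333ms (2/5)
18. 2333.333ms @ 7 + 66.667ms (1/5)
19. 2400.0ms @ 36/5 + 66.667ms (1/5)
20. 2466.667ms @ 37/5 + 66.667ms (1/5)
21. 2533.333ms @ 38/5 + 66.667ms (1/5)
22. 2600.0ms @ 39/5 + 66.667ms (1/5)

note 6 onset = 2b = 666.667ms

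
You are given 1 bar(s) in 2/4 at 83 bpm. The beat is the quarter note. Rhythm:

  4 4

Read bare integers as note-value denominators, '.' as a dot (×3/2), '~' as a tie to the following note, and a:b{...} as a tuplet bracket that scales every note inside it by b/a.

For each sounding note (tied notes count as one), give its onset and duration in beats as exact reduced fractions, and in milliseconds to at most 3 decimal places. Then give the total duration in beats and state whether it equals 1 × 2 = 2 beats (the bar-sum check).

1) 0.0ms=0b +722.892ms=1b
2) 722.892ms=1b +722.892ms=1b
Σ=2b of 2 (83bpm 2/4) — PASS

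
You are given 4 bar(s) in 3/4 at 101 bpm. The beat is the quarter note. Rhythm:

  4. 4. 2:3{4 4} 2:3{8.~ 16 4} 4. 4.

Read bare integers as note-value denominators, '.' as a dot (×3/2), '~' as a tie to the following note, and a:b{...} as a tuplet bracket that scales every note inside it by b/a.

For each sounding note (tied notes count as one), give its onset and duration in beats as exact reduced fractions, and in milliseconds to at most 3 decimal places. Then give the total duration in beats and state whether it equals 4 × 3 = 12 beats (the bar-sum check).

1) 0.0ms=0b +891.089ms=3/2b
2) 891.089ms=3/2b +891.089ms=3/2b
3) 1782.178ms=3b +891.089ms=3/2b
4) 2673.267ms=9/2b +891.089ms=3/2b
5) 3564.356ms=6b +891.089ms=3/2b
6) 4455.446ms=15/2b +891.089ms=3/2b
7) 5346.535ms=9b +891.089ms=3/2b
8) 6237.624ms=21/2b +891.089ms=3/2b
Σ=12b of 12 (101bpm 3/4) — PASS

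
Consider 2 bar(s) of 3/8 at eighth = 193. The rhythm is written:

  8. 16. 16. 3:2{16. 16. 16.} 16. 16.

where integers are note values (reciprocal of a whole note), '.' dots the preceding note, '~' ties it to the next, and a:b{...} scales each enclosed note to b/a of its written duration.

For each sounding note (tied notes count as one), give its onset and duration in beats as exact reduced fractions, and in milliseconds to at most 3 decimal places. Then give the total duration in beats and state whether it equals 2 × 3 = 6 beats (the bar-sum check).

1) 0.0ms=0b +466.321ms=3/2b
2) 466.321ms=3/2b +233.161ms=3/4b
3) 699.482ms=9/4b +233.161ms=3/4b
4) 932.642ms=3b +155.44ms=1/2b
5) 1088.083ms=7/2b +155.44ms=1/2b
6) 1243.523ms=4b +155.44ms=1/2b
7) 1398.964ms=9/2b +233.161ms=3/4b
8) 1632.124ms=21/4b +233.161ms=3/4b
Σ=6b of 6 (193bpm 3/8) — PASS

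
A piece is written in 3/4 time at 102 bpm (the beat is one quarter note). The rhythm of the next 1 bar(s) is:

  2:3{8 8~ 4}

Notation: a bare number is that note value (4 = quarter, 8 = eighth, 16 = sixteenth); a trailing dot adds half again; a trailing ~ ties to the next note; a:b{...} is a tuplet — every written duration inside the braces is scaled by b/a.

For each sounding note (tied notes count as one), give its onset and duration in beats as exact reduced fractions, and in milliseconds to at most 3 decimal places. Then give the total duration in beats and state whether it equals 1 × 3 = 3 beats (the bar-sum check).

1) 0.0ms=0b +441.176ms=3/4b
2) 441.176ms=3/4b +1323.529ms=9/4b
Σ=3b of 3 (102bpm 3/4) — PASS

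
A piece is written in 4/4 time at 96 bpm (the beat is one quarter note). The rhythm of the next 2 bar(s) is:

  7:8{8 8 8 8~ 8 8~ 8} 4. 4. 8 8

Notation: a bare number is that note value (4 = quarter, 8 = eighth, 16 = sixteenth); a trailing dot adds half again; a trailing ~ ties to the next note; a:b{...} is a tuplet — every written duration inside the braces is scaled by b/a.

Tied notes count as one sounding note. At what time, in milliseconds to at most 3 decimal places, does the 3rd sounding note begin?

1. 0.0ms @ 0 + 357.143ms (4/7)
2. 357.143ms @ 4/7 + 357.143ms (4/7)
3. 714.286ms @ 8/7 + 357.143ms (4/7)
4. 1071.429ms @ 12/7 + 714.286ms (8/7)
5. 1785.714ms @ 20/7 + 714.286ms (8/7)
6. 2500.0ms @ 4 + 937.5ms (3/2)
7. 3437.5ms @ 11/2 + 937.5ms (3/2)
8. 4375.0ms @ 7 + 312.5ms (1/2)
9. 4687.5ms @ 15/2 + 312.5ms (1/2)

note 3 onset = 8/7b = 714.286ms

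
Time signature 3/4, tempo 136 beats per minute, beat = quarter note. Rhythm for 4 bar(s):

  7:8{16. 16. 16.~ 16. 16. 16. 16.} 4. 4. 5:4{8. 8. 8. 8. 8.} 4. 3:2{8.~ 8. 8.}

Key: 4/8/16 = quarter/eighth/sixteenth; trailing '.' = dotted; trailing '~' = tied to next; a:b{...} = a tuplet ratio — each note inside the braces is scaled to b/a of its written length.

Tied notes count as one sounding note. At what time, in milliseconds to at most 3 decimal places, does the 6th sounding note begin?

1. 0.0ms @ 0 + 189.076ms (3/7)
2. 189.076ms @ 3/7 + 189.076ms (3/7)
3. 378.151ms @ 6/7 + 378.151ms (6/7)
4. 756.303ms @ 12/7 + 189.076ms (3/7)
5. 945.378ms @ 15/7 + 189.076ms (3/7)
6. 1134.454ms @ 18/7 + 189.076ms (3/7)
7. 1323.529ms @ 3 + 661.765ms (3/2)
8. 1985.294ms @ 9/2 + 661.765ms (3/2)
9. 2647.059ms @ 6 + 264.706ms (3/5)
10. 2911.765ms @ 33/5 + 264.706ms (3/5)
11. 3176.471ms @ 36/5 + 264.706ms (3/5)
12. 3441.176ms @ 39/5 + 264.706ms (3/5)
13. 3705.882ms @ 42/5 + 264.706ms (3/5)
14. 3970.588ms @ 9 + 661.765ms (3/2)
15. 4632.353ms @ 21/2 + 441.176ms (1)
16. 5073.529ms @ 23/2 + 220.588ms (1/2)

note 6 onset = 18/7b = 1134.454ms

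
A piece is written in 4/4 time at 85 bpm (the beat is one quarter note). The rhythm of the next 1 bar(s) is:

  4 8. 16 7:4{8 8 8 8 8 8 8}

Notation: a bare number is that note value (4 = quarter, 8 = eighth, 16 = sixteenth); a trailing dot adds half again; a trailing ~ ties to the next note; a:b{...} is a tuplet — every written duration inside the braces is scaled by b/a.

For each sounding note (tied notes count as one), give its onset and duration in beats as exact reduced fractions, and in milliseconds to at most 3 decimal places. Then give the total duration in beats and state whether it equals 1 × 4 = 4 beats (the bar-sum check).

1) 0.0ms=0b +705.882ms=1b
2) 705.882ms=1b +529.412ms=3/4b
3) 1235.294ms=7/4b +176.471ms=1/4b
4) 1411.765ms=2b +201.681ms=2/7b
5) 1613.445ms=16/7b +201.681ms=2/7b
6) 1815.126ms=18/7b +201.681ms=2/7b
7) 2016.807ms=20/7b +201.681ms=2/7b
8) 2218.487ms=22/7b +201.681ms=2/7b
9) 2420.168ms=24/7b +201.681ms=2/7b
10) 2621.849ms=26/7b +201.681ms=2/7b
Σ=4b of 4 (85bpm 4/4) — PASS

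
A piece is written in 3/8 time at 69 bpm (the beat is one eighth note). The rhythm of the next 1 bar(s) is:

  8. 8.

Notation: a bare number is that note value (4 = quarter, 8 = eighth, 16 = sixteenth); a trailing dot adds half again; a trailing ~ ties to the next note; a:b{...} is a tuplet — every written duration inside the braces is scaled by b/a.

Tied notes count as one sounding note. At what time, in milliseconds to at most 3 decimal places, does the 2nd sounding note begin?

note 2 onset = 3/2b = 1304.348ms

1. 0.0ms @ 0 + 1304.348ms (3/2)
2. 1304.348ms @ 3/2 + 1304.348ms (3/2)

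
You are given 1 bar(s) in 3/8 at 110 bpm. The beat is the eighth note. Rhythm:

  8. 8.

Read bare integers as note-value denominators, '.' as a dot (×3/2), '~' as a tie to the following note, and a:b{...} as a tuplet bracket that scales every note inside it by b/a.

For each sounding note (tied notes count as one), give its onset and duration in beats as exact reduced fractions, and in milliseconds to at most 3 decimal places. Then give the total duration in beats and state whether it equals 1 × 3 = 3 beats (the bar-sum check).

1) 0.0ms=0b +818.182ms=3/2b
2) 818.182ms=3/2b +818.182ms=3/2b
Σ=3b of 3 (110bpm 3/8) — PASS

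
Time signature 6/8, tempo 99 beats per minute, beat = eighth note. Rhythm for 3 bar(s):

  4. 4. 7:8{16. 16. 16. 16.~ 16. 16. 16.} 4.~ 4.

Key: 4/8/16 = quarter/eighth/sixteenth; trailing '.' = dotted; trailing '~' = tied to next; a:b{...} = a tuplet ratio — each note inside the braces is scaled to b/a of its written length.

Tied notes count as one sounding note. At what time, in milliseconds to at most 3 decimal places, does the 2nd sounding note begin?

note 2 onset = 3b = 1818.182ms

1. 0.0ms @ 0 + 1818.182ms (3)
2. 1818.182ms @ 3 + 1818.182ms (3)
3. 3636.364ms @ 6 + 519.481ms (6/7)
4. 4155.844ms @ 48/7 + 519.481ms (6/7)
5. 4675.325ms @ 54/7 + 519.481ms (6/7)
6. 5194.805ms @ 60/7 + 1038.961ms (12/7)
7. 6233.766ms @ 72/7 + 519.481ms (6/7)
8. 6753.247ms @ 78/7 + 519.481ms (6/7)
9. 7272.727ms @ 12 + 3636.364ms (6)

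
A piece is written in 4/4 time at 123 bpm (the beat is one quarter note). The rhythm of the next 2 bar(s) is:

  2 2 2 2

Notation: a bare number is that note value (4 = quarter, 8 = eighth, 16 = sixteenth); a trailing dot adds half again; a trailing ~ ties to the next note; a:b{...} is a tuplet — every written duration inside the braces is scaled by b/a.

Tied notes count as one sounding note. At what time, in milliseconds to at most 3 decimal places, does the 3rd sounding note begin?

1. 0.0ms @ 0 + 975.61ms (2)
2. 975.61ms @ 2 + 975.61ms (2)
3. 1951.22ms @ 4 + 975.61ms (2)
4. 2926.829ms @ 6 + 975.61ms (2)

note 3 onset = 4b = 1951.22ms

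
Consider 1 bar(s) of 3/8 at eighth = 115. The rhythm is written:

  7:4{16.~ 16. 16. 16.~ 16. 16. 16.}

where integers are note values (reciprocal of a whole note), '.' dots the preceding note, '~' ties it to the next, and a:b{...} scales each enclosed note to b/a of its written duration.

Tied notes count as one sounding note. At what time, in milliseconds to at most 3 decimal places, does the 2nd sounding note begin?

1. 0.0ms @ 0 + 447.205ms (6/7)
2. 447.205ms @ 6/7 + 223.602ms (3/7)
3. 670.807ms @ 9/7 + 447.205ms (6/7)
4. 1118.012ms @ 15/7 + 223.602ms (3/7)
5. 1341.615ms @ 18/7 + 223.602ms (3/7)

note 2 onset = 6/7b = 447.205ms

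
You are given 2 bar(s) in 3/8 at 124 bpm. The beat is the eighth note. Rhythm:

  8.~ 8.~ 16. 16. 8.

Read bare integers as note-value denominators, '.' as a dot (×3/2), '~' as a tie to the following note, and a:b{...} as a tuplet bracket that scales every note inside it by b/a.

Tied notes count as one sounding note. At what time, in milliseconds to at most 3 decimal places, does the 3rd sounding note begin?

note 3 onset = 9/2b = 2177.419ms

1. 0.0ms @ 0 + 1814.516ms (15/4)
2. 1814.516ms @ 15/4 + 362.903ms (3/4)
3. 2177.419ms @ 9/2 + 725.806ms (3/2)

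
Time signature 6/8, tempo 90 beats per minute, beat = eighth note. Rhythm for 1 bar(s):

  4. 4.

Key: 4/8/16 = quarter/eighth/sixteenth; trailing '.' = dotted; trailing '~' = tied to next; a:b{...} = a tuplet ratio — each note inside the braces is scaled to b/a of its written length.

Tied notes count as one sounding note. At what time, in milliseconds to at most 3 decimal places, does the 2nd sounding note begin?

note 2 onset = 3b = 2000.0ms

1. 0.0ms @ 0 + 2000.0ms (3)
2. 2000.0ms @ 3 + 2000.0ms (3)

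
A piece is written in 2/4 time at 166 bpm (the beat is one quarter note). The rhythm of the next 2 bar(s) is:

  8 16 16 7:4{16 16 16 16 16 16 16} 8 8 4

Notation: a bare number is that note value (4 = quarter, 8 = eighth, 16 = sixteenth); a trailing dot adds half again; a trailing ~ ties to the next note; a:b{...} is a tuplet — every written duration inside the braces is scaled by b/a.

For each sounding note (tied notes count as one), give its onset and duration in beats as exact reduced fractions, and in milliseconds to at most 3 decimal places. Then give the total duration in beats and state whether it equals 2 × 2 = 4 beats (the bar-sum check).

1) 0.0ms=0b +180.723ms=1/2b
2) 180.723ms=1/2b +90.361ms=1/4b
3) 271.084ms=3/4b +90.361ms=1/4b
4) 361.446ms=1b +51.635ms=1/7b
5) 413.081ms=8/7b +51.635ms=1/7b
6) 464.716ms=9/7b +51.635ms=1/7b
7) 516.351ms=10/7b +51.635ms=1/7b
8) 567.986ms=11/7b +51.635ms=1/7b
9) 619.621ms=12/7b +51.635ms=1/7b
10) 671.256ms=13/7b +51.635ms=1/7b
11) 722.892ms=2b +180.723ms=1/2b
12) 903.614ms=5/2b +180.723ms=1/2b
13) 1084.337ms=3b +361.446ms=1b
Σ=4b of 4 (166bpm 2/4) — PASS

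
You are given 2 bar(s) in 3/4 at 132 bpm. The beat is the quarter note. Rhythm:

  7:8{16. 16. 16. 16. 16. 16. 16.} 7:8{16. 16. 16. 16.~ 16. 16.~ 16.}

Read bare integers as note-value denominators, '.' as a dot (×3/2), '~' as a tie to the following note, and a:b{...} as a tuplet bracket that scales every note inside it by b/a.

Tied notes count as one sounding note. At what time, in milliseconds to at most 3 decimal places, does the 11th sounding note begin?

1. 0.0ms @ 0 + 194.805ms (3/7)
2. 194.805ms @ 3/7 + 194.805ms (3/7)
3. 389.61ms @ 6/7 + 194.805ms (3/7)
4. 584.416ms @ 9/7 + 194.805ms (3/7)
5. 779.221ms @ 12/7 + 194.805ms (3/7)
6. 974.026ms @ 15/7 + 194.805ms (3/7)
7. 1168.831ms @ 18/7 + 194.805ms (3/7)
8. 1363.636ms @ 3 + 194.805ms (3/7)
9. 1558.442ms @ 24/7 + 194.805ms (3/7)
10. 1753.247ms @ 27/7 + 194.805ms (3/7)
11. 1948.052ms @ 30/7 + 389.61ms (6/7)
12. 2337.662ms @ 36/7 + 389.61ms (6/7)

note 11 onset = 30/7b = 1948.052ms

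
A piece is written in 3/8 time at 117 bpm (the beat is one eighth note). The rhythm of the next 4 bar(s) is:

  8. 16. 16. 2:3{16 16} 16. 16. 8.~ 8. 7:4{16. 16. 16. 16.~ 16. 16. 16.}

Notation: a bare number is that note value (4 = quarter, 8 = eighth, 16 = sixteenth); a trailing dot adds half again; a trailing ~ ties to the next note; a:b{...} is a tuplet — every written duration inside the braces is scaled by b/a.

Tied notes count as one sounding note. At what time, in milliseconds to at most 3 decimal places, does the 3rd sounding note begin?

1. 0.0ms @ 0 + 769.231ms (3/2)
2. 769.231ms @ 3/2 + 384.615ms (3/4)
3. 1153.846ms @ 9/4 + 384.615ms (3/4)
4. 1538.462ms @ 3 + 384.615ms (3/4)
5. 1923.077ms @ 15/4 + 384.615ms (3/4)
6. 2307.692ms @ 9/2 + 384.615ms (3/4)
7. 2692.308ms @ 21/4 + 384.615ms (3/4)
8. 3076.923ms @ 6 + 1538.462ms (3)
9. 4615.385ms @ 9 + 219.78ms (3/7)
10. 4835.165ms @ 66/7 + 219.78ms (3/7)
11. 5054.945ms @ 69/7 + 219.78ms (3/7)
12. 5274.725ms @ 72/7 + 439.56ms (6/7)
13. 5714.286ms @ 78/7 + 219.78ms (3/7)
14. 5934.066ms @ 81/7 + 219.78ms (3/7)

note 3 onset = 9/4b = 1153.846ms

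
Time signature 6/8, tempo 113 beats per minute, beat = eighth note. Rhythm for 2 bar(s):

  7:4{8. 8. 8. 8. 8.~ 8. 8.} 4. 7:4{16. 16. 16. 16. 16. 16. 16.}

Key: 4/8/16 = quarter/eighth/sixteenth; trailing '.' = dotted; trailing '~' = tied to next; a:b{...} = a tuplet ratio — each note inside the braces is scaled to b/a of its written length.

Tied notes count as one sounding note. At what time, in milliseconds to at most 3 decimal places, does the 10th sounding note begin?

note 10 onset = 69/7b = 5233.881ms

1. 0.0ms @ 0 + 455.12ms (6/7)
2. 455.12ms @ 6/7 + 455.12ms (6/7)
3. 910.24ms @ 12/7 + 455.12ms (6/7)
4. 1365.36ms @ 18/7 + 455.12ms (6/7)
5. 1820.48ms @ 24/7 + 910.24ms (12/7)
6. 2730.721ms @ 36/7 + 455.12ms (6/7)
7. 3185.841ms @ 6 + 1592.92ms (3)
8. 4778.761ms @ 9 + 227.56ms (3/7)
9. 5006.321ms @ 66/7 + 227.56ms (3/7)
10. 5233.881ms @ 69/7 + 227.56ms (3/7)
11. 5461.441ms @ 72/7 + 227.56ms (3/7)
12. 5689.001ms @ 75/7 + 227.56ms (3/7)
13. 5916.561ms @ 78/7 + 227.56ms (3/7)
14. 6144.121ms @ 81/7 + 227.56ms (3/7)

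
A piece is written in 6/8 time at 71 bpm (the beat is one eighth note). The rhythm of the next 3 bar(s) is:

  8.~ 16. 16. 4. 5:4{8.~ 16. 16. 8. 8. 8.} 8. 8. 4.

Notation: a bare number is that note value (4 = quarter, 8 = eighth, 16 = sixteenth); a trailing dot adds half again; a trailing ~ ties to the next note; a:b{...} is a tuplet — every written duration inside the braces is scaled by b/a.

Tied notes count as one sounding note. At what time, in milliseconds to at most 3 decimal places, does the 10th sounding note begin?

note 10 onset = 27/2b = 11408.451ms

1. 0.0ms @ 0 + 1901.408ms (9/4)
2. 1901.408ms @ 9/4 + 633.803ms (3/4)
3. 2535.211ms @ 3 + 2535.211ms (3)
4. 5070.423ms @ 6 + 1521.127ms (9/5)
5. 6591.549ms @ 39/5 + 507.042ms (3/5)
6. 7098.592ms @ 42/5 + 1014.085ms (6/5)
7. 8112.676ms @ 48/5 + 1014.085ms (6/5)
8. 9126.761ms @ 54/5 + 1014.085ms (6/5)
9. 10140.845ms @ 12 + 1267.606ms (3/2)
10. 11408.451ms @ 27/2 + 1267.606ms (3/2)
11. 12676.056ms @ 15 + 2535.211ms (3)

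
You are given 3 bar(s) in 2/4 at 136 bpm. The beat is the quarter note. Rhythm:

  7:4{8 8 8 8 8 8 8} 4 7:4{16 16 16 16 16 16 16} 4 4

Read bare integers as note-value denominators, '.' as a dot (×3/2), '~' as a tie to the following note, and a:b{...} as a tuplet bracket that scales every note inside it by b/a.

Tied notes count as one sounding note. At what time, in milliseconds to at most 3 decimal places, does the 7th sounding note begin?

1. 0.0ms @ 0 + 126.05ms (2/7)
2. 126.05ms @ 2/7 + 126.05ms (2/7)
3. 252.101ms @ 4/7 + 126.05ms (2/7)
4. 378.151ms @ 6/7 + 126.05ms (2/7)
5. 504.202ms @ 8/7 + 126.05ms (2/7)
6. 630.252ms @ 10/7 + 126.05ms (2/7)
7. 756.303ms @ 12/7 + 126.05ms (2/7)
8. 882.353ms @ 2 + 441.176ms (1)
9. 1323.529ms @ 3 + 63.025ms (1/7)
10. 1386.555ms @ 22/7 + 63.025ms (1/7)
11. 1449.58ms @ 23/7 + 63.025ms (1/7)
12. 1512.605ms @ 24/7 + 63.025ms (1/7)
13. 1575.63ms @ 25/7 + 63.025ms (1/7)
14. 1638.655ms @ 26/7 + 63.025ms (1/7)
15. 1701.681ms @ 27/7 + 63.025ms (1/7)
16. 1764.706ms @ 4 + 441.176ms (1)
17. 2205.882ms @ 5 + 441.176ms (1)

note 7 onset = 12/7b = 756.303ms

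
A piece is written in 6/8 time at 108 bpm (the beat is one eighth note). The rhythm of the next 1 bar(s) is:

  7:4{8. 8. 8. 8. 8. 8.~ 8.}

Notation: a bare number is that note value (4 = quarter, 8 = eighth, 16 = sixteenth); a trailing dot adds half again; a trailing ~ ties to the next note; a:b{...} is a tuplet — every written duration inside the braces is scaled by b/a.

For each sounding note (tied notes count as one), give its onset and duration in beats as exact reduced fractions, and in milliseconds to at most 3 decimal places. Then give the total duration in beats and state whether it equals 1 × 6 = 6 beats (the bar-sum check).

1) 0.0ms=0b +476.19ms=6/7b
2) 476.19ms=6/7b +476.19ms=6/7b
3) 952.381ms=12/7b +476.19ms=6/7b
4) 1428.571ms=18/7b +476.19ms=6/7b
5) 1904.762ms=24/7b +476.19ms=6/7b
6) 2380.952ms=30/7b +952.381ms=12/7b
Σ=6b of 6 (108bpm 6/8) — PASS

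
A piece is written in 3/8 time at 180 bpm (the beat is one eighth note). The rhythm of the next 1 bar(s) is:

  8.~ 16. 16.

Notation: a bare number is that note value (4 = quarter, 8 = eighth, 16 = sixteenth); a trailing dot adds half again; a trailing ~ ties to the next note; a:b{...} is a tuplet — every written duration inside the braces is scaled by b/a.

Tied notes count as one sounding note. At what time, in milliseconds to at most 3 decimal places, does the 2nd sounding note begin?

1. 0.0ms @ 0 + 750.0ms (9/4)
2. 750.0ms @ 9/4 + 250.0ms (3/4)

note 2 onset = 9/4b = 750.0ms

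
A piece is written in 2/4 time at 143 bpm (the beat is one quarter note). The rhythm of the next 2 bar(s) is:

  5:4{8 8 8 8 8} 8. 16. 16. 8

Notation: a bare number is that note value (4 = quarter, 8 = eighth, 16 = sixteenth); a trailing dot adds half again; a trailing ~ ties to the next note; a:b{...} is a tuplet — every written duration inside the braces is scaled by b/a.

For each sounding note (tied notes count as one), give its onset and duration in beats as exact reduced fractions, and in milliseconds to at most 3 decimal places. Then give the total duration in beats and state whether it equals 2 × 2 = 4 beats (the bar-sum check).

1) 0.0ms=0b +167.832ms=2/5b
2) 167.832ms=2/5b +167.832ms=2/5b
3) 335.664ms=4/5b +167.832ms=2/5b
4) 503.497ms=6/5b +167.832ms=2/5b
5) 671.329ms=8/5b +167.832ms=2/5b
6) 839.161ms=2b +314.685ms=3/4b
7) 1153.846ms=11/4b +157.343ms=3/8b
8) 1311.189ms=25/8b +157.343ms=3/8b
9) 1468.531ms=7/2b +209.79ms=1/2b
Σ=4b of 4 (143bpm 2/4) — PASS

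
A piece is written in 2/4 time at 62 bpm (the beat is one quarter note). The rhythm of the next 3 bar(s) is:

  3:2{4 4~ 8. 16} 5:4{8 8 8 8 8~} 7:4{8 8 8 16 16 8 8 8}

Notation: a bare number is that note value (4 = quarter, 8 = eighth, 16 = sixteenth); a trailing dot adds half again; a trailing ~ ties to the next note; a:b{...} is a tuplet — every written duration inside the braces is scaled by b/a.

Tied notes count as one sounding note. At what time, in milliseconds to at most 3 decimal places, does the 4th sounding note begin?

1. 0.0ms @ 0 + 645.161ms (2/3)
2. 645.161ms @ 2/3 + 1129.032ms (7/6)
3. 1774.194ms @ 11/6 + 161.29ms (1/6)
4. 1935.484ms @ 2 + 387.097ms (2/5)
5. 2322.581ms @ 12/5 + 387.097ms (2/5)
6. 2709.677ms @ 14/5 + 387.097ms (2/5)
7. 3096.774ms @ 16/5 + 387.097ms (2/5)
8. 3483.871ms @ 18/5 + 663.594ms (24/35)
9. 4147.465ms @ 30/7 + 276.498ms (2/7)
10. 4423.963ms @ 32/7 + 276.498ms (2/7)
11. 4700.461ms @ 34/7 + 138.249ms (1/7)
12. 4838.71ms @ 5 + 138.249ms (1/7)
13. 4976.959ms @ 36/7 + 276.498ms (2/7)
14. 5253.456ms @ 38/7 + 276.498ms (2/7)
15. 5529.954ms @ 40/7 + 276.498ms (2/7)

note 4 onset = 2b = 1935.484ms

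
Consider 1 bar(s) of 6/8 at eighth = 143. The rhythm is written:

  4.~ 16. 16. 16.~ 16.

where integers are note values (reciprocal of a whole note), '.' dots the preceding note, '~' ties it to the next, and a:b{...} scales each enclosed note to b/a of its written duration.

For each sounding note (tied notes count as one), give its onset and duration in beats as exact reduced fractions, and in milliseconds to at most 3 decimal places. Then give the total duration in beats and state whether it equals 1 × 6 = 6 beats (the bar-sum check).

1) 0.0ms=0b +1573.427ms=15/4b
2) 1573.427ms=15/4b +314.685ms=3/4b
3) 1888.112ms=9/2b +629.371ms=3/2b
Σ=6b of 6 (143bpm 6/8) — PASS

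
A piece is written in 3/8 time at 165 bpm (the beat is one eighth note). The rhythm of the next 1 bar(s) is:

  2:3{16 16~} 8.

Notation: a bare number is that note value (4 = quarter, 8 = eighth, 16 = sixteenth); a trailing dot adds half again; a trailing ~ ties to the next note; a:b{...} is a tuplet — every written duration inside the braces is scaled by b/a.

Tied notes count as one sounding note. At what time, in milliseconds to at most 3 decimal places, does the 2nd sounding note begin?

1. 0.0ms @ 0 + 272.727ms (3/4)
2. 272.727ms @ 3/4 + 818.182ms (9/4)

note 2 onset = 3/4b = 272.727ms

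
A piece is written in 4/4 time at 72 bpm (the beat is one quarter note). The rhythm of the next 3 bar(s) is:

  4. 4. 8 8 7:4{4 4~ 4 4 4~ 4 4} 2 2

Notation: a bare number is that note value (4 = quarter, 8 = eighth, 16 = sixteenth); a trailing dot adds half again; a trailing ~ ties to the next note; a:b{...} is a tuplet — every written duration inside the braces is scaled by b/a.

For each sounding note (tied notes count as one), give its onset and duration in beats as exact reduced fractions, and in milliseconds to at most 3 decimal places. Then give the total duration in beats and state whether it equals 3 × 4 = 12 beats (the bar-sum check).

1) 0.0ms=0b +1250.0ms=3/2b
2) 1250.0ms=3/2b +1250.0ms=3/2b
3) 2500.0ms=3b +416.667ms=1/2b
4) 2916.667ms=7/2b +416.667ms=1/2b
5) 3333.333ms=4b +476.19ms=4/7b
6) 3809.524ms=32/7b +952.381ms=8/7b
7) 4761.905ms=40/7b +476.19ms=4/7b
8) 5238.095ms=44/7b +952.381ms=8/7b
9) 6190.476ms=52/7b +476.19ms=4/7b
10) 6666.667ms=8b +1666.667ms=2b
11) 8333.333ms=10b +1666.667ms=2b
Σ=12b of 12 (72bpm 4/4) — PASS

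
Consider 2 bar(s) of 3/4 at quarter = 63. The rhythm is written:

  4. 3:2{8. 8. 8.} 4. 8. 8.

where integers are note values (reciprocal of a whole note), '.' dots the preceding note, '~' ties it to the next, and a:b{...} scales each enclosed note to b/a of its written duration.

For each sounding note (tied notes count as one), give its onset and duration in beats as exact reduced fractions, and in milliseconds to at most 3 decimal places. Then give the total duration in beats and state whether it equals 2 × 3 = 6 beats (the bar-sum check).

1) 0.0ms=0b +1428.571ms=3/2b
2) 1428.571ms=3/2b +476.19ms=1/2b
3) 1904.762ms=2b +476.19ms=1/2b
4) 2380.952ms=5/2b +476.19ms=1/2b
5) 2857.143ms=3b +1428.571ms=3/2b
6) 4285.714ms=9/2b +714.286ms=3/4b
7) 5000.0ms=21/4b +714.286ms=3/4b
Σ=6b of 6 (63bpm 3/4) — PASS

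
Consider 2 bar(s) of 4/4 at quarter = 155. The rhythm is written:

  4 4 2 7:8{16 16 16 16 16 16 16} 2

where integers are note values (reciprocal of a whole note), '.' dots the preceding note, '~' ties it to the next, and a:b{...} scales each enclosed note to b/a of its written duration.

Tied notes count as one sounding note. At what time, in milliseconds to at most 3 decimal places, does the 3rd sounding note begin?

note 3 onset = 2b = 774.194ms

1. 0.0ms @ 0 + 387.097ms (1)
2. 387.097ms @ 1 + 387.097ms (1)
3. 774.194ms @ 2 + 774.194ms (2)
4. 1548.387ms @ 4 + 110.599ms (2/7)
5. 1658.986ms @ 30/7 + 110.599ms (2/7)
6. 1769.585ms @ 32/7 + 110.599ms (2/7)
7. 1880.184ms @ 34/7 + 110.599ms (2/7)
8. 1990.783ms @ 36/7 + 110.599ms (2/7)
9. 2101.382ms @ 38/7 + 110.599ms (2/7)
10. 2211.982ms @ 40/7 + 110.599ms (2/7)
11. 2322.581ms @ 6 + 774.194ms (2)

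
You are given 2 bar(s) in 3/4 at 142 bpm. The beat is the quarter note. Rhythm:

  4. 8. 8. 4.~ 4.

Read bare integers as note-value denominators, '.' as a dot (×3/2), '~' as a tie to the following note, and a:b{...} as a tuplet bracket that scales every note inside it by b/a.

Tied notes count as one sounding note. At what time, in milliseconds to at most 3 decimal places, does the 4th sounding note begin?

1. 0.0ms @ 0 + 633.803ms (3/2)
2. 633.803ms @ 3/2 + 316.901ms (3/4)
3. 950.704ms @ 9/4 + 316.901ms (3/4)
4. 1267.606ms @ 3 + 1267.606ms (3)

note 4 onset = 3b = 1267.606ms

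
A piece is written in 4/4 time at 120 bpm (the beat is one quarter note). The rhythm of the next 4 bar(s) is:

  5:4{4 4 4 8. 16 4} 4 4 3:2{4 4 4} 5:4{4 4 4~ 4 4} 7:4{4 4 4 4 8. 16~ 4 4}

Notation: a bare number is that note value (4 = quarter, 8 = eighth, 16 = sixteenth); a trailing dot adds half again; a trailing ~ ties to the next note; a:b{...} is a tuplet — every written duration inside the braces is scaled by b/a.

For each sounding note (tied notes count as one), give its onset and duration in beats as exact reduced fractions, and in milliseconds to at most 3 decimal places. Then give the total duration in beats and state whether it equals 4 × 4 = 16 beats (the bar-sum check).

1) 0.0ms=0b +400.0ms=4/5b
2) 400.0ms=4/5b +400.0ms=4/5b
3) 800.0ms=8/5b +400.0ms=4/5b
4) 1200.0ms=12/5b +300.0ms=3/5b
5) 1500.0ms=3b +100.0ms=1/5b
6) 1600.0ms=16/5b +400.0ms=4/5b
7) 2000.0ms=4b +500.0ms=1b
8) 2500.0ms=5b +500.0ms=1b
9) 3000.0ms=6b +333.333ms=2/3b
10) 3333.333ms=20/3b +333.333ms=2/3b
11) 3666.667ms=22/3b +333.333ms=2/3b
12) 4000.0ms=8b +400.0ms=4/5b
13) 4400.0ms=44/5b +400.0ms=4/5b
14) 4800.0ms=48/5b +800.0ms=8/5b
15) 5600.0ms=56/5b +400.0ms=4/5b
16) 6000.0ms=12b +285.714ms=4/7b
17) 6285.714ms=88/7b +285.714ms=4/7b
18) 6571.429ms=92/7b +285.714ms=4/7b
19) 6857.143ms=96/7b +285.714ms=4/7b
20) 7142.857ms=100/7b +214.286ms=3/7b
21) 7357.143ms=103/7b +357.143ms=5/7b
22) 7714.286ms=108/7b +285.714ms=4/7b
Σ=16b of 16 (120bpm 4/4) — PASS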